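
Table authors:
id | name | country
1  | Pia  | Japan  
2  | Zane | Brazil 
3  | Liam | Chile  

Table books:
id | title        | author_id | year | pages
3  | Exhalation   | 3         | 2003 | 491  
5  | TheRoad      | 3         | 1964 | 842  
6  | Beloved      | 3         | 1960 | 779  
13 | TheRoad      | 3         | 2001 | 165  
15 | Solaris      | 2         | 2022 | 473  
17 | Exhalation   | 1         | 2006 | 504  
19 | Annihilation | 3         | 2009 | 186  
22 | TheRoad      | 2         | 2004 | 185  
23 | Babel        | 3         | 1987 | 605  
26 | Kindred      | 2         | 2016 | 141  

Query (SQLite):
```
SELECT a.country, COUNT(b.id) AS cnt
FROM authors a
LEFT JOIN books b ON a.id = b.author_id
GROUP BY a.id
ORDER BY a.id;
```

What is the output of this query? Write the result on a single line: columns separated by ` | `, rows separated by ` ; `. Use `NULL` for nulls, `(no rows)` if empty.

Japan | 1 ; Brazil | 3 ; Chile | 6

LEFT JOIN keeps every authors row; unmatched ones get NULL for books columns.
Group by authors.id and compute COUNT(b.id). COUNT(col) of an all-NULL group is 0.
  1: ids {17} → COUNT(b.id)=1
  2: ids {15, 22, 26} → COUNT(b.id)=3
  3: ids {3, 5, 6, 13, 19, 23} → COUNT(b.id)=6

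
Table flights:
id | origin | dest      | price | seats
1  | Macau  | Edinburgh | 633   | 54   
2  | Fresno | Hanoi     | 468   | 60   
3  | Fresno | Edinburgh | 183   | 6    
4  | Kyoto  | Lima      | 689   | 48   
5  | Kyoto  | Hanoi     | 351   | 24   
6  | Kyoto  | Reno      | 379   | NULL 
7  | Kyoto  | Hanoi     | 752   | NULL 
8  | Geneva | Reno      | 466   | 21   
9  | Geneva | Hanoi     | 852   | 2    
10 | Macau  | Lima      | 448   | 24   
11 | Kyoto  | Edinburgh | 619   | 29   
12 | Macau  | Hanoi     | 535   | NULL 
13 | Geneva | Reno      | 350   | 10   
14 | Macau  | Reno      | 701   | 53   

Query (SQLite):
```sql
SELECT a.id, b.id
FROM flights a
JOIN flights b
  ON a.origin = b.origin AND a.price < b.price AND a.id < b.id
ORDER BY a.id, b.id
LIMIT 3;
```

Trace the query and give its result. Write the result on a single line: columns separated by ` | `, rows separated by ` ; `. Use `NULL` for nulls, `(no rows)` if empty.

Pairs (a,b) with same origin, a.price < b.price, a.id < b.id.
origin groups: Fresno:{2,3} Geneva:{8,9,13} Kyoto:{4,5,6,7,11} Macau:{1,10,12,14}
Ordered by (a.id, b.id); first 3.

1 | 14 ; 4 | 7 ; 5 | 6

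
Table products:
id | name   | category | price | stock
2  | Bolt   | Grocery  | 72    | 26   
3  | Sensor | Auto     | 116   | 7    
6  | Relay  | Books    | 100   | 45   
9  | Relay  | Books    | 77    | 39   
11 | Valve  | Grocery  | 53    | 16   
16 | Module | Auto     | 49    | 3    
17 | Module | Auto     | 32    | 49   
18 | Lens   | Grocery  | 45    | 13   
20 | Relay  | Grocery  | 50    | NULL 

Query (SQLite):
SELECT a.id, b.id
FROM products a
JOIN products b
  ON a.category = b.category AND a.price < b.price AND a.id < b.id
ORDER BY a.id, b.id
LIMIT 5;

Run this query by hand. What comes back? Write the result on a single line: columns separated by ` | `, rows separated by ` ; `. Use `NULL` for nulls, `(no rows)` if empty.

18 | 20

Pairs (a,b) with same category, a.price < b.price, a.id < b.id.
category groups: Auto:{3,16,17} Books:{6,9} Grocery:{2,11,18,20}
Ordered by (a.id, b.id); first 5.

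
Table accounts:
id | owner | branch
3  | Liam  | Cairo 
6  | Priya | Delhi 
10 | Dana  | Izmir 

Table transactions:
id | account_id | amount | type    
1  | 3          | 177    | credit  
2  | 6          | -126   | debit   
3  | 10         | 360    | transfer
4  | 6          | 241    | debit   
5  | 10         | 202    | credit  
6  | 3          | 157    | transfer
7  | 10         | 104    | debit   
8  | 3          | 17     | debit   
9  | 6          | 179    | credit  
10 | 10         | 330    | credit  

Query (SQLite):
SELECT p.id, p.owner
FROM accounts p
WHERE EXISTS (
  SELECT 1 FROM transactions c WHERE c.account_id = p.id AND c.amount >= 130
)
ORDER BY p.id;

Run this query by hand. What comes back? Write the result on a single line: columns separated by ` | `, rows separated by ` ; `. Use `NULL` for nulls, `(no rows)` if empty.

3 | Liam ; 6 | Priya ; 10 | Dana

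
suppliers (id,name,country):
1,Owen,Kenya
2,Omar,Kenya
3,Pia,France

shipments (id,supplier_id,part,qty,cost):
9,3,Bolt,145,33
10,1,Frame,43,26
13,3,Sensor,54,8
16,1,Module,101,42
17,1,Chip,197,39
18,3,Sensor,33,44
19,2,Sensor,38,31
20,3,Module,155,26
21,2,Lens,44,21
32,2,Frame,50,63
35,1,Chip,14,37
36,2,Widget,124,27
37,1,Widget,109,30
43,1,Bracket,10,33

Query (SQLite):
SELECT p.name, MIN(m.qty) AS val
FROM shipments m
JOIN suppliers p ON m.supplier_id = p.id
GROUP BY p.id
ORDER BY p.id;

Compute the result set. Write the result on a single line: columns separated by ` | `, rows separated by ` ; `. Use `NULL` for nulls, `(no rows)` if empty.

Join each shipments row to its suppliers via supplier_id.
Group joined rows by suppliers.id; compute MIN(m.qty) per group.
  1: ids {10, 16, 17, 35, 37, 43} → MIN(m.qty)=10
  2: ids {19, 21, 32, 36} → MIN(m.qty)=38
  3: ids {9, 13, 18, 20} → MIN(m.qty)=33

Owen | 10 ; Omar | 38 ; Pia | 33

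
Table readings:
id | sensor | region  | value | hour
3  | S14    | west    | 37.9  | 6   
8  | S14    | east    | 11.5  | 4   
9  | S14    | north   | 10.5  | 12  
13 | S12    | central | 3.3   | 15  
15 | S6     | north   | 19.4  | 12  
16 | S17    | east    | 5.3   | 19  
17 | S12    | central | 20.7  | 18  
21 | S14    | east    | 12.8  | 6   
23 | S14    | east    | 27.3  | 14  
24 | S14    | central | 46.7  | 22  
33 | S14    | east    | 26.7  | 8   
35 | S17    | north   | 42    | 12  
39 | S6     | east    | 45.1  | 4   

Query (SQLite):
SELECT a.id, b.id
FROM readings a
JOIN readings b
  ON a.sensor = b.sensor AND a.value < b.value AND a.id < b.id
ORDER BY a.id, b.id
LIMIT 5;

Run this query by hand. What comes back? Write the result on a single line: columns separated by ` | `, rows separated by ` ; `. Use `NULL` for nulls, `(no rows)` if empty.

Pairs (a,b) with same sensor, a.value < b.value, a.id < b.id.
sensor groups: S12:{13,17} S14:{3,8,9,21,23,24,33} S17:{16,35} S6:{15,39}
Ordered by (a.id, b.id); first 5.

3 | 24 ; 8 | 21 ; 8 | 23 ; 8 | 24 ; 8 | 33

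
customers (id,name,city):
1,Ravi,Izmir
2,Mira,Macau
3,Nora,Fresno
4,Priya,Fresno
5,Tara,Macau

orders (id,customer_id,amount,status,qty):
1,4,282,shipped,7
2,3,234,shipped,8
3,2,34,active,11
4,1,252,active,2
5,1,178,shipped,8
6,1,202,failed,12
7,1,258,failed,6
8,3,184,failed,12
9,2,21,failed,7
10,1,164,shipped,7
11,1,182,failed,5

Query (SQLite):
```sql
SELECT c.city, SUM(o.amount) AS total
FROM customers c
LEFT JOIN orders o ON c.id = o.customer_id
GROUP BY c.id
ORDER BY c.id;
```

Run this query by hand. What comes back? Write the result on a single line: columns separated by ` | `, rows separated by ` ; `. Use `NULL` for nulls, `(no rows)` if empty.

LEFT JOIN keeps every customers row; unmatched ones get NULL for orders columns.
Group by customers.id and compute SUM(o.amount). SUM over an all-NULL group is NULL.
  1: ids {4, 5, 6, 7, 10, 11} → SUM(o.amount)=1236
  2: ids {3, 9} → SUM(o.amount)=55
  3: ids {2, 8} → SUM(o.amount)=418
  4: ids {1} → SUM(o.amount)=282
  5: ids {—} → SUM(o.amount)=NULL

Izmir | 1236 ; Macau | 55 ; Fresno | 418 ; Fresno | 282 ; Macau | NULL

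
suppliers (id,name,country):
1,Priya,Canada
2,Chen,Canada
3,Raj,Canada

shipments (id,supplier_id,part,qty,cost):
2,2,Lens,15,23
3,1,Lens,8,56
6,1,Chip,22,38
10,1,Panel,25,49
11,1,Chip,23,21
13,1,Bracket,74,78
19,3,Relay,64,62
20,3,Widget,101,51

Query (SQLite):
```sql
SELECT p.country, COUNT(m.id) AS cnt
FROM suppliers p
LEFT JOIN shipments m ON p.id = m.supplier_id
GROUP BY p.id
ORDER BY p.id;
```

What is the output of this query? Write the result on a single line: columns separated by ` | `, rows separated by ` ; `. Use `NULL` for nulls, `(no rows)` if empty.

Canada | 5 ; Canada | 1 ; Canada | 2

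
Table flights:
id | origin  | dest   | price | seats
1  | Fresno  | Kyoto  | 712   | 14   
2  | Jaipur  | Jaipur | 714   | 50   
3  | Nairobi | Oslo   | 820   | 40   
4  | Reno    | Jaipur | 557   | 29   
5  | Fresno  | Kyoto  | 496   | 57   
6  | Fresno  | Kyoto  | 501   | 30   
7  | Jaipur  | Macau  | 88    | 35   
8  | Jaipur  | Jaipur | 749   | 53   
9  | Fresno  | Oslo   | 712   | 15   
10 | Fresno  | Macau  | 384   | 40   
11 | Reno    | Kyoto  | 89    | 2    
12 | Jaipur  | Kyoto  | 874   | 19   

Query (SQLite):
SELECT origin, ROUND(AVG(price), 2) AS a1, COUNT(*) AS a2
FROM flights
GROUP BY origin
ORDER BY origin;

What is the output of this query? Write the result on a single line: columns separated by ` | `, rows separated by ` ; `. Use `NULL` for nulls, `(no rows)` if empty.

Fresno | 561 | 5 ; Jaipur | 606.25 | 4 ; Nairobi | 820 | 1 ; Reno | 323 | 2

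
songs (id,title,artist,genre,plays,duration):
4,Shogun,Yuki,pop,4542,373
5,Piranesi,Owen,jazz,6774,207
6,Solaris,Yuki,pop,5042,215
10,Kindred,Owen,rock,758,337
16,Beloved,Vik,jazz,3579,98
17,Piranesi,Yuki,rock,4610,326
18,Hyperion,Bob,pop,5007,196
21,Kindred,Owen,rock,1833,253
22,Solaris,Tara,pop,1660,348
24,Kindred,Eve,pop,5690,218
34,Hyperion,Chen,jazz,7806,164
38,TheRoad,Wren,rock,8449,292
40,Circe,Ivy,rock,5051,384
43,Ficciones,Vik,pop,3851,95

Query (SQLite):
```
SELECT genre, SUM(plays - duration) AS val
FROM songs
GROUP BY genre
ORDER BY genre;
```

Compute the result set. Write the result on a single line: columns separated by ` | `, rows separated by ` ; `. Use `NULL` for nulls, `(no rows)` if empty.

jazz | 17690 ; pop | 24347 ; rock | 19109

For each row compute plays - duration.
Group by genre; take SUM of the expression per group.
  jazz: ids {5, 16, 34} → SUM(plays - duration)=17690
  pop: ids {4, 6, 18, 22, 24, 43} → SUM(plays - duration)=24347
  rock: ids {10, 17, 21, 38, 40} → SUM(plays - duration)=19109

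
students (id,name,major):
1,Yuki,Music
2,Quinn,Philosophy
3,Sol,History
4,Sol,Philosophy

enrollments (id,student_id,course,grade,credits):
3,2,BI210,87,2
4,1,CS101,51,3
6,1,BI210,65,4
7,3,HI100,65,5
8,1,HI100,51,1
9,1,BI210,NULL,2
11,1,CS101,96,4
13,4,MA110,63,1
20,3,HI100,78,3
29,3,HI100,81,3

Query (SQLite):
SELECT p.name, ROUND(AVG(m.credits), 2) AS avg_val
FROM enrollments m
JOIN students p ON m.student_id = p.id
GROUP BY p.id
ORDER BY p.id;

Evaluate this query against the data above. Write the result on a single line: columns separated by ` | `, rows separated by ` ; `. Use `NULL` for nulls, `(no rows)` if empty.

Join each enrollments row to its students via student_id.
Group joined rows by students.id; compute ROUND(AVG(m.credits), 2) per group.
  1: ids {4, 6, 8, 9, 11} → ROUND(AVG(m.credits), 2)=2.8
  2: ids {3} → ROUND(AVG(m.credits), 2)=2
  3: ids {7, 20, 29} → ROUND(AVG(m.credits), 2)=3.67
  4: ids {13} → ROUND(AVG(m.credits), 2)=1

Yuki | 2.8 ; Quinn | 2 ; Sol | 3.67 ; Sol | 1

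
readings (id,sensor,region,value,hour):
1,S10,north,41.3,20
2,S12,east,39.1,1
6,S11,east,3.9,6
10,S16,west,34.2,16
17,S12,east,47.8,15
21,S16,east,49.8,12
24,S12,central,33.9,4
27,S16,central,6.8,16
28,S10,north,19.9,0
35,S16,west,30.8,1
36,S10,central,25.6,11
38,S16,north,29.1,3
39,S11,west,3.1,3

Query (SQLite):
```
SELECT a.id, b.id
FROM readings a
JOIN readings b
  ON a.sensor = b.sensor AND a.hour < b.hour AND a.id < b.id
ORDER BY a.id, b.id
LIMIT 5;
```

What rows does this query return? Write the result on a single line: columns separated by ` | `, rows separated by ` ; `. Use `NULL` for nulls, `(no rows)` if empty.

Pairs (a,b) with same sensor, a.hour < b.hour, a.id < b.id.
sensor groups: S10:{1,28,36} S11:{6,39} S12:{2,17,24} S16:{10,21,27,35,38}
Ordered by (a.id, b.id); first 5.

2 | 17 ; 2 | 24 ; 21 | 27 ; 28 | 36 ; 35 | 38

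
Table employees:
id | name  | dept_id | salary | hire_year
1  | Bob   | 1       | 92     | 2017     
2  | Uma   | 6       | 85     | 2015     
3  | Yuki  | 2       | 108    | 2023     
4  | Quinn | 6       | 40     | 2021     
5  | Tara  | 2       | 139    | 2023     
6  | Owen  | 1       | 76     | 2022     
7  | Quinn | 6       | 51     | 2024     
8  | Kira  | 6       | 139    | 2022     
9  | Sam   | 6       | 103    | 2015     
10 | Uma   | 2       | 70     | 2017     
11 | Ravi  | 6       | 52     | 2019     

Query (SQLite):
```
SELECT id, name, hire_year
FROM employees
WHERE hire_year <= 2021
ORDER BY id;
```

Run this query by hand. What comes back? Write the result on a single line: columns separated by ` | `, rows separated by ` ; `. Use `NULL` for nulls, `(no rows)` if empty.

1 | Bob | 2017 ; 2 | Uma | 2015 ; 4 | Quinn | 2021 ; 9 | Sam | 2015 ; 10 | Uma | 2017 ; 11 | Ravi | 2019

hire_year <= 2021: ids {1, 2, 4, 9, 10, 11}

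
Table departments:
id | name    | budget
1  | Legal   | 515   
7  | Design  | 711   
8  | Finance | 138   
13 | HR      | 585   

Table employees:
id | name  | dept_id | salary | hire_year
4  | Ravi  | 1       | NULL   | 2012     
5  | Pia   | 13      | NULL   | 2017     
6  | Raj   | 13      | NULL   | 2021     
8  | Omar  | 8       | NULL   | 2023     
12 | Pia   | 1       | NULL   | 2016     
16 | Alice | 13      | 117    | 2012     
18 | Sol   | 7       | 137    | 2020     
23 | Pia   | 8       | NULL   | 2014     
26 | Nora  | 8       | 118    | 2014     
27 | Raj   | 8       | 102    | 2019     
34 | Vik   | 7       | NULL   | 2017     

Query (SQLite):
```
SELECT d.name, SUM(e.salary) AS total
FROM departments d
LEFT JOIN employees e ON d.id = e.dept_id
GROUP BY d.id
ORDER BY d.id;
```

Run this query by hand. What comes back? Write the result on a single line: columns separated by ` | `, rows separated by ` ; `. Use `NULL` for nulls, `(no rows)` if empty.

LEFT JOIN keeps every departments row; unmatched ones get NULL for employees columns.
Group by departments.id and compute SUM(e.salary). SUM over an all-NULL group is NULL.
  1: ids {4, 12} → SUM(e.salary)=NULL
  7: ids {18, 34} → SUM(e.salary)=137
  8: ids {8, 23, 26, 27} → SUM(e.salary)=220
  13: ids {5, 6, 16} → SUM(e.salary)=117

Legal | NULL ; Design | 137 ; Finance | 220 ; HR | 117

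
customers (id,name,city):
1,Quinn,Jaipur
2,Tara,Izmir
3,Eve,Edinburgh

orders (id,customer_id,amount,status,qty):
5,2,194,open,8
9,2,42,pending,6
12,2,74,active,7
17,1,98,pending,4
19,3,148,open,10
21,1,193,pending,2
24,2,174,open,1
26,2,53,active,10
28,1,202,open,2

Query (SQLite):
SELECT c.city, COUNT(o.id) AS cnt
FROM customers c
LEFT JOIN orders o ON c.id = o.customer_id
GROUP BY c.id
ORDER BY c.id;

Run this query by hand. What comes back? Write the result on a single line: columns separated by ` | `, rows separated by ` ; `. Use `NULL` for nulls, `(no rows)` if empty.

Jaipur | 3 ; Izmir | 5 ; Edinburgh | 1

LEFT JOIN keeps every customers row; unmatched ones get NULL for orders columns.
Group by customers.id and compute COUNT(o.id). COUNT(col) of an all-NULL group is 0.
  1: ids {17, 21, 28} → COUNT(o.id)=3
  2: ids {5, 9, 12, 24, 26} → COUNT(o.id)=5
  3: ids {19} → COUNT(o.id)=1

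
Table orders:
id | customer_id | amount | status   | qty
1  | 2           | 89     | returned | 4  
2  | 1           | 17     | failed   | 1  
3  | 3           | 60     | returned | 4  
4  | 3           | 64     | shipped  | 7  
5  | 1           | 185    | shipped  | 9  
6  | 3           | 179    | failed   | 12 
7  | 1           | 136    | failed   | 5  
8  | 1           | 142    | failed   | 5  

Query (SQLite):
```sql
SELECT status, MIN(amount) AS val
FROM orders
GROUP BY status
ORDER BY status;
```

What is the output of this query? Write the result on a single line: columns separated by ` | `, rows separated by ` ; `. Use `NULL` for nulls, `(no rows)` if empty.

Partition orders by status; compute MIN(amount) within each group.
  failed: ids {2, 6, 7, 8} → MIN(amount)=17
  returned: ids {1, 3} → MIN(amount)=60
  shipped: ids {4, 5} → MIN(amount)=64

failed | 17 ; returned | 60 ; shipped | 64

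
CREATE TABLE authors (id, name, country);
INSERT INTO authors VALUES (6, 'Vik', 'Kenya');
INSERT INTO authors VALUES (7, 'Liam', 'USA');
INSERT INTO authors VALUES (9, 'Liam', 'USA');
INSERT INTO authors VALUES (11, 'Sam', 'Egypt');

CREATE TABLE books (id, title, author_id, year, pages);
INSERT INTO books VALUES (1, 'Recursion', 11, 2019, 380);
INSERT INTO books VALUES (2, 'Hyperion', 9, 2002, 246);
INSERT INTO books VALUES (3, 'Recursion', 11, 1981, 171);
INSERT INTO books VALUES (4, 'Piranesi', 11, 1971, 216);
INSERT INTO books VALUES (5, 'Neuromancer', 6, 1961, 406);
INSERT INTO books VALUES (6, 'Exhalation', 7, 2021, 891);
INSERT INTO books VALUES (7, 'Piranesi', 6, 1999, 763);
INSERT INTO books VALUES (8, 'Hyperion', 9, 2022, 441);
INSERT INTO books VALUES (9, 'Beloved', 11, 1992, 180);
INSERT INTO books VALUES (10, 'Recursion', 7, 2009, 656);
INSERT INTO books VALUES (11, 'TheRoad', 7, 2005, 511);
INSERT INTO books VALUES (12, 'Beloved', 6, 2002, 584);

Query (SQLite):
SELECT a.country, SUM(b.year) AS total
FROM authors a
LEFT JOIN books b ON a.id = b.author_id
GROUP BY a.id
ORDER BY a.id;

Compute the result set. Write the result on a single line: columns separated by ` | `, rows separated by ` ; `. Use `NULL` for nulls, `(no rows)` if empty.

LEFT JOIN keeps every authors row; unmatched ones get NULL for books columns.
Group by authors.id and compute SUM(b.year). SUM over an all-NULL group is NULL.
  6: ids {5, 7, 12} → SUM(b.year)=5962
  7: ids {6, 10, 11} → SUM(b.year)=6035
  9: ids {2, 8} → SUM(b.year)=4024
  11: ids {1, 3, 4, 9} → SUM(b.year)=7963

Kenya | 5962 ; USA | 6035 ; USA | 4024 ; Egypt | 7963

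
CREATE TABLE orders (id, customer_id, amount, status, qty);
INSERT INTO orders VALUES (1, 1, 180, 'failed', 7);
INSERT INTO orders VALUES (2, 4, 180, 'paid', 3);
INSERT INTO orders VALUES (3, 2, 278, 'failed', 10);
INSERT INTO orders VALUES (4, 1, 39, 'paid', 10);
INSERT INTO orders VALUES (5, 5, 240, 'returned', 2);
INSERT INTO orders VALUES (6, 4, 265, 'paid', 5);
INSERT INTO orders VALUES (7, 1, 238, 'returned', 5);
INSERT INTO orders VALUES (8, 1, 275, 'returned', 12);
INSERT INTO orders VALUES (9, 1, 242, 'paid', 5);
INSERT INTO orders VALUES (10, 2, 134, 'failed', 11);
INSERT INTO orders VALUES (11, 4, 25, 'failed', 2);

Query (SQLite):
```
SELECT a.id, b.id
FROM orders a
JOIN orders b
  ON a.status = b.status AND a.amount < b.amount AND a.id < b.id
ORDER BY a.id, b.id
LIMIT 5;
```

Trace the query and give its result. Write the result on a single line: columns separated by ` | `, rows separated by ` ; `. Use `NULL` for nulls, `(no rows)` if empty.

1 | 3 ; 2 | 6 ; 2 | 9 ; 4 | 6 ; 4 | 9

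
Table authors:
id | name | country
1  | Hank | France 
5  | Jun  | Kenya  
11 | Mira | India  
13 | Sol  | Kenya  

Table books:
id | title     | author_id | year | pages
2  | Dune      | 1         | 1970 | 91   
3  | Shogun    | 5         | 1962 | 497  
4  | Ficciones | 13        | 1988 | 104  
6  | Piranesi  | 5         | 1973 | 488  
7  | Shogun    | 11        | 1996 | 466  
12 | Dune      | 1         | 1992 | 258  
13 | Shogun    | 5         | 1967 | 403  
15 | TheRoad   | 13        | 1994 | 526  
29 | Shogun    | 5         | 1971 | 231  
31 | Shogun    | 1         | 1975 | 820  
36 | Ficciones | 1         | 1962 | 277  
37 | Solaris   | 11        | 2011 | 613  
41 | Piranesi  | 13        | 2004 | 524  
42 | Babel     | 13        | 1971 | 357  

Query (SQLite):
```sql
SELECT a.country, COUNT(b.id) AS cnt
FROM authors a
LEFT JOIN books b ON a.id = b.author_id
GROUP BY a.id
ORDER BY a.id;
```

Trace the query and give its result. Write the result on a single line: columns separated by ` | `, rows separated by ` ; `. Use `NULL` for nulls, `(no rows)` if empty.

LEFT JOIN keeps every authors row; unmatched ones get NULL for books columns.
Group by authors.id and compute COUNT(b.id). COUNT(col) of an all-NULL group is 0.
  1: ids {2, 12, 31, 36} → COUNT(b.id)=4
  5: ids {3, 6, 13, 29} → COUNT(b.id)=4
  11: ids {7, 37} → COUNT(b.id)=2
  13: ids {4, 15, 41, 42} → COUNT(b.id)=4

France | 4 ; Kenya | 4 ; India | 2 ; Kenya | 4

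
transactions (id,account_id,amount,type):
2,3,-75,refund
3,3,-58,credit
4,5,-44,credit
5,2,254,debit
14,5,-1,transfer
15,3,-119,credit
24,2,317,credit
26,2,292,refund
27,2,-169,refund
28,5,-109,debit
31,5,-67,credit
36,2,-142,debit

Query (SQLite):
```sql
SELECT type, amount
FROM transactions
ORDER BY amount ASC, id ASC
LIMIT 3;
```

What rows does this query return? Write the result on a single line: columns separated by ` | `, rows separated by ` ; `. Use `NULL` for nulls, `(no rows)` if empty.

refund | -169 ; debit | -142 ; credit | -119

Sort by amount asc, tiebreak id asc: (-169, id=27), (-142, id=36), (-119, id=15), (-109, id=28), (-75, id=2), (-67, id=31) …. Take first 3.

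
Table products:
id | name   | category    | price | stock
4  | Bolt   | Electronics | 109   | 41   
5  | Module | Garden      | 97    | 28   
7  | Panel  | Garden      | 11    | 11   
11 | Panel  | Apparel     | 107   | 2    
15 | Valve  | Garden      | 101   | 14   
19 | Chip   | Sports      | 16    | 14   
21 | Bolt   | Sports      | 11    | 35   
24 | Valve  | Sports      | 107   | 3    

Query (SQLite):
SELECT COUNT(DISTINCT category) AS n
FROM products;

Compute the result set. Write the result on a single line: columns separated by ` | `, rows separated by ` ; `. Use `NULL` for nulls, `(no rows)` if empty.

4

Count distinct non-NULL category values.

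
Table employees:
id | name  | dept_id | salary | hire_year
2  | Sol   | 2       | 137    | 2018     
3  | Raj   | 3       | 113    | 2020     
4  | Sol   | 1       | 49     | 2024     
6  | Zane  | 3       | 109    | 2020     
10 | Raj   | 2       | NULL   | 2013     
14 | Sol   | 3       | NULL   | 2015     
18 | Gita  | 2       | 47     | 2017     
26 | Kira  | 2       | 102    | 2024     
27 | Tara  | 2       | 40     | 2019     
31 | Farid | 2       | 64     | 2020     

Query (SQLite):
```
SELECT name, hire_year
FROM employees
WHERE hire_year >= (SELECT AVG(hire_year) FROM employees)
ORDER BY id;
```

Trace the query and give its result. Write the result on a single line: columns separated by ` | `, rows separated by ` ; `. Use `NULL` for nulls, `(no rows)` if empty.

Raj | 2020 ; Sol | 2024 ; Zane | 2020 ; Kira | 2024 ; Tara | 2019 ; Farid | 2020

Scalar subquery: AVG(hire_year) over all employees rows = 2019.0.
Keep rows where hire_year >= that value.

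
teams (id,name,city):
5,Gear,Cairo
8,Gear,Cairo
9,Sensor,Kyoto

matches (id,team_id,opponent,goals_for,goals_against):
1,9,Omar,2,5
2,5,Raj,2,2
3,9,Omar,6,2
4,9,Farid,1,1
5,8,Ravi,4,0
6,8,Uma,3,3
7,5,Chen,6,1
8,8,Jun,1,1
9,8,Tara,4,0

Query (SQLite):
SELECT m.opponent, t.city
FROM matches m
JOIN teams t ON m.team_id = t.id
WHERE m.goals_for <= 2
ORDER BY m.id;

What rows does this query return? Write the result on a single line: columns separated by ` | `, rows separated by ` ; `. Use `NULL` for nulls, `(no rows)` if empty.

Omar | Kyoto ; Raj | Cairo ; Farid | Kyoto ; Jun | Cairo

Each matches row matches the teams row where team_id = teams.id.
Then keep rows with m.goals_for <= 2.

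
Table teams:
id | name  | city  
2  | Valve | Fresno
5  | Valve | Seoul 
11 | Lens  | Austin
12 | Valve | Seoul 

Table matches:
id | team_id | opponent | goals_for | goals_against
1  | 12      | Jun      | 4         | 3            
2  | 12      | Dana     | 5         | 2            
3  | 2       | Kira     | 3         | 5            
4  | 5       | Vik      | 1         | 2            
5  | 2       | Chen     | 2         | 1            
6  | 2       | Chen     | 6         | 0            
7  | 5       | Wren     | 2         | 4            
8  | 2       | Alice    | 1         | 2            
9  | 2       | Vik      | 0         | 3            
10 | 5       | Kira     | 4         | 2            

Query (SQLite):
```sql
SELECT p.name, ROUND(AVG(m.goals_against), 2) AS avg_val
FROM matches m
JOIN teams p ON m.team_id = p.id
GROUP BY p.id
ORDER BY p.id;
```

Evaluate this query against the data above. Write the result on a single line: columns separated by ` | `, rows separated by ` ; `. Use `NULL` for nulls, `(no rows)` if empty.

Valve | 2.2 ; Valve | 2.67 ; Valve | 2.5

Join each matches row to its teams via team_id.
Group joined rows by teams.id; compute ROUND(AVG(m.goals_against), 2) per group.
  2: ids {3, 5, 6, 8, 9} → ROUND(AVG(m.goals_against), 2)=2.2
  5: ids {4, 7, 10} → ROUND(AVG(m.goals_against), 2)=2.67
  12: ids {1, 2} → ROUND(AVG(m.goals_against), 2)=2.5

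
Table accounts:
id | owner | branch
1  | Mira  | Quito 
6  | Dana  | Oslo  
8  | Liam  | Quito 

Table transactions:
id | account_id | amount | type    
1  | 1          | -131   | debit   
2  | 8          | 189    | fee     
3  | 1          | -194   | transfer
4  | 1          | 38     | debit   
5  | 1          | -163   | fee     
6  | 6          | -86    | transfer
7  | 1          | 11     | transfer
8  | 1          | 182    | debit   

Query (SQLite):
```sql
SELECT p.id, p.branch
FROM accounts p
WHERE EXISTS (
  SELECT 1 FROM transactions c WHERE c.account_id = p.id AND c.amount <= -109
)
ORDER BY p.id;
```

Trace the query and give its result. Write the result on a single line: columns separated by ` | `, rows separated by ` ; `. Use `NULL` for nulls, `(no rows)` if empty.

For each accounts row, check whether any transactions with matching account_id has amount <= -109.
Keep rows where that is true.

1 | Quito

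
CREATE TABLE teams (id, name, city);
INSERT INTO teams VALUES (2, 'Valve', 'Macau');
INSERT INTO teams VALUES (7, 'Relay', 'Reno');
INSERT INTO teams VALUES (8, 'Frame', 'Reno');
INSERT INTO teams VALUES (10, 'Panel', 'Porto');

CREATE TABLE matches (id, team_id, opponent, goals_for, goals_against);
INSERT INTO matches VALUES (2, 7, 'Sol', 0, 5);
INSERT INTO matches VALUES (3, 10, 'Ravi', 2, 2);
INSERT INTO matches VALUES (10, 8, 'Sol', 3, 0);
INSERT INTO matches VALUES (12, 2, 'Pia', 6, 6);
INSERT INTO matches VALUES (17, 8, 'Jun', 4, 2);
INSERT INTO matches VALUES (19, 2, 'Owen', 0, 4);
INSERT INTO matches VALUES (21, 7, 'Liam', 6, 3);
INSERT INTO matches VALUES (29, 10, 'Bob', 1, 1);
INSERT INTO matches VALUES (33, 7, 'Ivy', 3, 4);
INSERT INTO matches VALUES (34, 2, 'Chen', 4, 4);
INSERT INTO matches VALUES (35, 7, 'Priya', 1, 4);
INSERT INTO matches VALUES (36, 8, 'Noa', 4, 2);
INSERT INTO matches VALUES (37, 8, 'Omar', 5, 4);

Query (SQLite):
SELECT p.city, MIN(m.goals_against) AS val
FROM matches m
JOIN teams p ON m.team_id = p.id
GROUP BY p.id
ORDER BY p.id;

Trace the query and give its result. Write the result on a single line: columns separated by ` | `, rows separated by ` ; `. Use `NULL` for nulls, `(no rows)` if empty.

Macau | 4 ; Reno | 3 ; Reno | 0 ; Porto | 1

Join each matches row to its teams via team_id.
Group joined rows by teams.id; compute MIN(m.goals_against) per group.
  2: ids {12, 19, 34} → MIN(m.goals_against)=4
  7: ids {2, 21, 33, 35} → MIN(m.goals_against)=3
  8: ids {10, 17, 36, 37} → MIN(m.goals_against)=0
  10: ids {3, 29} → MIN(m.goals_against)=1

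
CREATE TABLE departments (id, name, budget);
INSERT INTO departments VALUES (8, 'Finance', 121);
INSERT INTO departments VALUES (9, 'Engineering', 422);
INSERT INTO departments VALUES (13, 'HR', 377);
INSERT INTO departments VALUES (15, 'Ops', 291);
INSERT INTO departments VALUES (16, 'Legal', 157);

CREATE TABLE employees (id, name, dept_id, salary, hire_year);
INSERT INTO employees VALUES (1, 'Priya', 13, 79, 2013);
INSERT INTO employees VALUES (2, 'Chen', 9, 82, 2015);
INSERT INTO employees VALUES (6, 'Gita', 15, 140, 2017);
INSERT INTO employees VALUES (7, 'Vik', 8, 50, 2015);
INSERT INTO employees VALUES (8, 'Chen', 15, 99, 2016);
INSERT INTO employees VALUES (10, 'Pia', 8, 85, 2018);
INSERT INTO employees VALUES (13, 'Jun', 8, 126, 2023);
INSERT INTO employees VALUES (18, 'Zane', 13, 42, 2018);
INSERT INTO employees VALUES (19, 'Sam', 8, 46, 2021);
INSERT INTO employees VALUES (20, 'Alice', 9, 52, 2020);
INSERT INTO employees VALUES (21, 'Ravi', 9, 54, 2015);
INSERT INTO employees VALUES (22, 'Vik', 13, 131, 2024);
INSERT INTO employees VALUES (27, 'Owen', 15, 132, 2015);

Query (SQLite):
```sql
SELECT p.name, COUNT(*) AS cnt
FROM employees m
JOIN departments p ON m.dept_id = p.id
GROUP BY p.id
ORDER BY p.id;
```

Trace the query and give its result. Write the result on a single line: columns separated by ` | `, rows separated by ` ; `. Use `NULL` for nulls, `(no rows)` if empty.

Join each employees row to its departments via dept_id.
Group joined rows by departments.id; compute COUNT(*) per group.
  8: ids {7, 10, 13, 19} → COUNT(*)=4
  9: ids {2, 20, 21} → COUNT(*)=3
  13: ids {1, 18, 22} → COUNT(*)=3
  15: ids {6, 8, 27} → COUNT(*)=3

Finance | 4 ; Engineering | 3 ; HR | 3 ; Ops | 3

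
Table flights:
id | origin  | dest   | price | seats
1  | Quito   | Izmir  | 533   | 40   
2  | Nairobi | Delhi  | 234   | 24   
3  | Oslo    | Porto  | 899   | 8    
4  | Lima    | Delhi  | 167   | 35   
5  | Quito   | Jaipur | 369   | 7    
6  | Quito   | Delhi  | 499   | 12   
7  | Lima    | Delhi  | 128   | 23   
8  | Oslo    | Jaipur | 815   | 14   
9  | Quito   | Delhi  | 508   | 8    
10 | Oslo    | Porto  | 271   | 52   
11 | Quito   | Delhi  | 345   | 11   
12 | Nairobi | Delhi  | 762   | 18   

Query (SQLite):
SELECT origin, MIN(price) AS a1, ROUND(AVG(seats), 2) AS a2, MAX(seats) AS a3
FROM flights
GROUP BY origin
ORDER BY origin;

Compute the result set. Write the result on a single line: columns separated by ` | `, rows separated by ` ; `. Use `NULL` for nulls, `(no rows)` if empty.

Group flights by origin.
Per group compute: MIN(price), ROUND(AVG(seats), 2), MAX(seats).
  Lima: ids {4, 7} → MIN(price)=128, ROUND(AVG(seats), 2)=29, MAX(seats)=35
  Nairobi: ids {2, 12} → MIN(price)=234, ROUND(AVG(seats), 2)=21, MAX(seats)=24
  Oslo: ids {3, 8, 10} → MIN(price)=271, ROUND(AVG(seats), 2)=24.67, MAX(seats)=52
  Quito: ids {1, 5, 6, 9, 11} → MIN(price)=345, ROUND(AVG(seats), 2)=15.6, MAX(seats)=40

Lima | 128 | 29 | 35 ; Nairobi | 234 | 21 | 24 ; Oslo | 271 | 24.67 | 52 ; Quito | 345 | 15.6 | 40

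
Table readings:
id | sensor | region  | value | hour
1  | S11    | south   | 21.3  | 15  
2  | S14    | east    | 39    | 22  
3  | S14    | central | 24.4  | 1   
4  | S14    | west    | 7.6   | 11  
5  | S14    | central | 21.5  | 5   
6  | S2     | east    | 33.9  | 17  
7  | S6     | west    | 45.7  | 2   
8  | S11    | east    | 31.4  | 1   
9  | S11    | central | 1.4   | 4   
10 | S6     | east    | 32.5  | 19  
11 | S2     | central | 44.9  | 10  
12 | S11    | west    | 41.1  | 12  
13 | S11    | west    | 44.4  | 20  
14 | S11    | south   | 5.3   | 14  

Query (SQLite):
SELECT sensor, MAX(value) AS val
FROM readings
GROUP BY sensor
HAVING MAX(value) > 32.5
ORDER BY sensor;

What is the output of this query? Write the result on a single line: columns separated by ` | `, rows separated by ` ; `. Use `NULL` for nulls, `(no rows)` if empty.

Partition readings by sensor; compute MAX(value) within each group.
HAVING: keep groups where MAX(value) > 32.5.
  S11: ids {1, 8, 9, 12, 13, 14} → MAX(value)=44.4
  S14: ids {2, 3, 4, 5} → MAX(value)=39
  S2: ids {6, 11} → MAX(value)=44.9
  S6: ids {7, 10} → MAX(value)=45.7

S11 | 44.4 ; S14 | 39 ; S2 | 44.9 ; S6 | 45.7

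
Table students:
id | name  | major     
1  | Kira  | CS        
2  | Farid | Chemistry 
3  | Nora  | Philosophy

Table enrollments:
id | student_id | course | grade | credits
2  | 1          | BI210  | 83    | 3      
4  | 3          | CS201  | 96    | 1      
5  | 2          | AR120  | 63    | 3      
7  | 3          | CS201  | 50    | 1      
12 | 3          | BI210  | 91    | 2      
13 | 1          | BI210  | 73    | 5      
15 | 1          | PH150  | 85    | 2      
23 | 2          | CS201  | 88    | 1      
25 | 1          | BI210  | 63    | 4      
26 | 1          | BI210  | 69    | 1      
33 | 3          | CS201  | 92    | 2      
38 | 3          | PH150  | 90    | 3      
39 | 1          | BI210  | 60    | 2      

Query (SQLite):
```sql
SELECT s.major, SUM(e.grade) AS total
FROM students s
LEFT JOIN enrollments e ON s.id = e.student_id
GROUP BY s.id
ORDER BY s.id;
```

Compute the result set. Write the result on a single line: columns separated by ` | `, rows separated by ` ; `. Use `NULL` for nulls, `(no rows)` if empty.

CS | 433 ; Chemistry | 151 ; Philosophy | 419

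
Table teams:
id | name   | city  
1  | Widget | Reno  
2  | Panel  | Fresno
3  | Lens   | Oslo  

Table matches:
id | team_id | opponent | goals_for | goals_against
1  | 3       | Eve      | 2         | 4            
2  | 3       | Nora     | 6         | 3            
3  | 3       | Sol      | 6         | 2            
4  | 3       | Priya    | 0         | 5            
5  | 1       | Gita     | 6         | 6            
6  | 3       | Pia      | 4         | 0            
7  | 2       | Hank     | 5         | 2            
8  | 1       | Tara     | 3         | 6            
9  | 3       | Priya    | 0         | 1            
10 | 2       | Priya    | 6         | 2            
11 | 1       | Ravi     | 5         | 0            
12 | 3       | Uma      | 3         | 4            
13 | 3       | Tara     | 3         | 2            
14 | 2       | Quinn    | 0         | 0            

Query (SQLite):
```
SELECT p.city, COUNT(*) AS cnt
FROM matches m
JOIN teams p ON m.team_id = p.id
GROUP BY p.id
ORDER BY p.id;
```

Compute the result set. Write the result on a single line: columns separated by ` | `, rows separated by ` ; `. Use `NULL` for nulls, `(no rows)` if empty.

Reno | 3 ; Fresno | 3 ; Oslo | 8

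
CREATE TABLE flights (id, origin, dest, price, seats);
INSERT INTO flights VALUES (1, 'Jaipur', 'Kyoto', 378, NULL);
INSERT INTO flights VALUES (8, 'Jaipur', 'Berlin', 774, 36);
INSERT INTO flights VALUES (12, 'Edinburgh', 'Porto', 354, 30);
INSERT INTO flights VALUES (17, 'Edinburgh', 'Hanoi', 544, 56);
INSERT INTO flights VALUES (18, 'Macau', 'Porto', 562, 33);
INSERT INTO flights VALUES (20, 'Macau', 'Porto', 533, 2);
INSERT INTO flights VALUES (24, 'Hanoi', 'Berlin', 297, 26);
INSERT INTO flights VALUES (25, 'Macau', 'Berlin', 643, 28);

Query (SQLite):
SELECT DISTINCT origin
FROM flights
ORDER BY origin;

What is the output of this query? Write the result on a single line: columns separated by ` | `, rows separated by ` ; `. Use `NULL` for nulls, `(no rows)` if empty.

Edinburgh ; Hanoi ; Jaipur ; Macau

Collect distinct origin values from flights.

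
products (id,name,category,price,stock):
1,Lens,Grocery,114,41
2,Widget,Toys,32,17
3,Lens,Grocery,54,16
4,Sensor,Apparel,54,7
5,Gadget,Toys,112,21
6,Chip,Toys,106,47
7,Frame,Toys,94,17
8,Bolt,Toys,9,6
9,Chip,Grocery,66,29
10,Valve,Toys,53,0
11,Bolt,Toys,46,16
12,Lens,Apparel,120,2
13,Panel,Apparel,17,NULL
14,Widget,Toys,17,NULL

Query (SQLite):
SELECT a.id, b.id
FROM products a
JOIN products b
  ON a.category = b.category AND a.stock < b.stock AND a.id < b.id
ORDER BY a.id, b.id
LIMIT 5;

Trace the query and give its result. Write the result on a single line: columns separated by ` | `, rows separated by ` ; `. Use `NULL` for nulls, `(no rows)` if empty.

Pairs (a,b) with same category, a.stock < b.stock, a.id < b.id.
category groups: Apparel:{4,12,13} Grocery:{1,3,9} Toys:{2,5,6,7,8,10,11,14}
Ordered by (a.id, b.id); first 5.

2 | 5 ; 2 | 6 ; 3 | 9 ; 5 | 6 ; 8 | 11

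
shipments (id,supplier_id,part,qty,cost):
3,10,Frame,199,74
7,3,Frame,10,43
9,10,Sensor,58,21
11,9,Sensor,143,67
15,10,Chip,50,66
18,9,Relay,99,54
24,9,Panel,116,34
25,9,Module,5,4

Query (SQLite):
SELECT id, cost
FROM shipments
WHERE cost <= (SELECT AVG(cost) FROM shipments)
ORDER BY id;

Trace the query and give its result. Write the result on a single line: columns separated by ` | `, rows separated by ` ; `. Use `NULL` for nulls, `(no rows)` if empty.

Scalar subquery: AVG(cost) over all shipments rows = 45.375.
Keep rows where cost <= that value.

7 | 43 ; 9 | 21 ; 24 | 34 ; 25 | 4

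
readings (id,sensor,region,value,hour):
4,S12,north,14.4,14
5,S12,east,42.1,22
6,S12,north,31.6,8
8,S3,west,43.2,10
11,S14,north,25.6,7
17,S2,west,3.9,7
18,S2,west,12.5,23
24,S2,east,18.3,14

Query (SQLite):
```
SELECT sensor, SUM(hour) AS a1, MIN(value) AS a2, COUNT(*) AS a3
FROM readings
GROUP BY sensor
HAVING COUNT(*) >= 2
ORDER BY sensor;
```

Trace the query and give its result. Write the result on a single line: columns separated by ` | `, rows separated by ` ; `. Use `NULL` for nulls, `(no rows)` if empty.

Group readings by sensor.
Per group compute: SUM(hour), MIN(value), COUNT(*).
HAVING: drop groups with fewer than 2 rows.
  S12: ids {4, 5, 6} → SUM(hour)=44, MIN(value)=14.4, COUNT(*)=3
  S14: ids {11} → SUM(hour)=7, MIN(value)=25.6, COUNT(*)=1
  S2: ids {17, 18, 24} → SUM(hour)=44, MIN(value)=3.9, COUNT(*)=3
  S3: ids {8} → SUM(hour)=10, MIN(value)=43.2, COUNT(*)=1

S12 | 44 | 14.4 | 3 ; S2 | 44 | 3.9 | 3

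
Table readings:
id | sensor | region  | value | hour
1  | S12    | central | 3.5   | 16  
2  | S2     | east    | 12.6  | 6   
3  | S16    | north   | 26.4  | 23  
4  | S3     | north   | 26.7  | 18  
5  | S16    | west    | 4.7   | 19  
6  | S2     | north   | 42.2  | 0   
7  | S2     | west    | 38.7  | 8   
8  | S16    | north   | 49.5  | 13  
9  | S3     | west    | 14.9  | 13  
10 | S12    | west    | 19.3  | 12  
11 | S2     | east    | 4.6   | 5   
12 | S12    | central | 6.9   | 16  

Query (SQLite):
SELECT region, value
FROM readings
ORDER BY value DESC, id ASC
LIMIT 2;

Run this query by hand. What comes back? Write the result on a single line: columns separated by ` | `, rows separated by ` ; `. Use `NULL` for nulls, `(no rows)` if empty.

north | 49.5 ; north | 42.2

Sort by value desc, tiebreak id asc: (49.5, id=8), (42.2, id=6), (38.7, id=7), (26.7, id=4), (26.4, id=3) …. Take first 2.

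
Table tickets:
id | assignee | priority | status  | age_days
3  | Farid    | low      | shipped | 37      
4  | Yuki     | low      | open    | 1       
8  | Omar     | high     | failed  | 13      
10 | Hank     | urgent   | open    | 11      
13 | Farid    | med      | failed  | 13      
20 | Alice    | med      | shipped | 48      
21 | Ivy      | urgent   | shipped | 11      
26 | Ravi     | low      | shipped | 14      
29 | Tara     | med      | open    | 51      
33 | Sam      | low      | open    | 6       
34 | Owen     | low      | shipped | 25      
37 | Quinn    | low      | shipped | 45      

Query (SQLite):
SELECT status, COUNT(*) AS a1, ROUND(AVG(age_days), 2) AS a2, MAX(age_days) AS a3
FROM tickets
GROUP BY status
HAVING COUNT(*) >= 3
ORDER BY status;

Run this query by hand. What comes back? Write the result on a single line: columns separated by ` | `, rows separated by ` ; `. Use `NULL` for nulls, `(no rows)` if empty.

open | 4 | 17.25 | 51 ; shipped | 6 | 30 | 48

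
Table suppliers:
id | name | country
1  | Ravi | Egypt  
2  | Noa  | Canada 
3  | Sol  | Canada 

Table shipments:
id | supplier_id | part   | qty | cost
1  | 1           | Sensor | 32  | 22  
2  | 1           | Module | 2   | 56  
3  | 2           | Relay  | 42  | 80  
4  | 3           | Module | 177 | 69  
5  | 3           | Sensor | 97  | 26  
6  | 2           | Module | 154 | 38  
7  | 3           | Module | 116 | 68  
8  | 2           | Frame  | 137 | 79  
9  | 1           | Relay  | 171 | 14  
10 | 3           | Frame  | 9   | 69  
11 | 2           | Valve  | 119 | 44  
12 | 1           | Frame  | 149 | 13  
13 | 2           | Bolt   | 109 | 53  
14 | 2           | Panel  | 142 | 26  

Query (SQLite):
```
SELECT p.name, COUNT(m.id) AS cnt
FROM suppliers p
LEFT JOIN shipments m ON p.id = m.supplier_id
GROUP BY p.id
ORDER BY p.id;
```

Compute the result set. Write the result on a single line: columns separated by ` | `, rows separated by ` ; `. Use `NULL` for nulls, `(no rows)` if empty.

Ravi | 4 ; Noa | 6 ; Sol | 4

LEFT JOIN keeps every suppliers row; unmatched ones get NULL for shipments columns.
Group by suppliers.id and compute COUNT(m.id). COUNT(col) of an all-NULL group is 0.
  1: ids {1, 2, 9, 12} → COUNT(m.id)=4
  2: ids {3, 6, 8, 11, 13, 14} → COUNT(m.id)=6
  3: ids {4, 5, 7, 10} → COUNT(m.id)=4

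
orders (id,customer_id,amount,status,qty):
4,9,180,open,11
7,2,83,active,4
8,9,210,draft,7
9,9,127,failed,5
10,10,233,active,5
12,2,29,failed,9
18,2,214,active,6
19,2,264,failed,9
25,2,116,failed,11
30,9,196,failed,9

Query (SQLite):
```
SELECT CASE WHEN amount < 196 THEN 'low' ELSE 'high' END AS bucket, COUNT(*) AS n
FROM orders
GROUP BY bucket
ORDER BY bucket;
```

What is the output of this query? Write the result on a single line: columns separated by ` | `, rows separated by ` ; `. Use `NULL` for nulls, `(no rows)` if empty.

high | 5 ; low | 5

Bucket rows by amount < 196 → 'low' else 'high'; count each bucket.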